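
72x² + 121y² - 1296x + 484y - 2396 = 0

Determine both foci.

(2, -2) and (16, -2)

Rearranging, 72(x² - 18x) + 121(y² + 4y) = 2396.
Complete the square: 72(x - 9)² + 121(y + 2)² = 2396 + 5832 + 484 = 8712
Divide through by 8712 to get (x - 9)²/121 + (y + 2)²/72 = 1.
Ellipse, center (9, -2), major axis horizontal; a² = 121, b² = 72.
c² = a² - b² = 121 - 72 = 49, so c = 7.
Foci lie on the horizontal axis through the center: (h ± c, k).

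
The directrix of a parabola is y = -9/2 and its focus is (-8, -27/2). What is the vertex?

(-8, -9)

The vertex is the midpoint between the focus and the directrix along the axis of symmetry.
Axis is vertical (directrix is horizontal). Vertex y-coordinate = (-27/2 + (-9/2))/2 = -9; x-coordinate = -8.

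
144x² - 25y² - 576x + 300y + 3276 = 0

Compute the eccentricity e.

144(x² - 4x) -25(y² - 12y) = -3276
144(x - 2)² -25(y - 6)² = -3276 + 576 - 900 = -3600
Divide by -3600: (y - 6)²/144 - (x - 2)²/25 = 1
Hyperbola, center (2, 6), transverse axis vertical; a² = 144, b² = 25.
c² = a² + b² = 169, so c = 13.
e = c/a = 13/12.

e = 13/12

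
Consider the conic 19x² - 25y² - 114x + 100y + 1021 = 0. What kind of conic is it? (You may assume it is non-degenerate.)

hyperbola

No xy term. Coefficients of x² and y² are A = 19, C = -25.
A and C have opposite signs ⇒ hyperbola.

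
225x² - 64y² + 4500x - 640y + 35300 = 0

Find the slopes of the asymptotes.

15/8 and -15/8

Collect terms: 225(x² + 20x) -64(y² + 10y) = -35300
Complete the square: 225(x + 10)² -64(y + 5)² = -35300 + 22500 - 1600 = -14400
Divide by -14400: (y + 5)²/225 - (x + 10)²/64 = 1
Hyperbola, center (-10, -5), transverse axis vertical; a² = 225, b² = 64.
For a vertical hyperbola the asymptotes have slope ±a/b.
Here that is ±15/8.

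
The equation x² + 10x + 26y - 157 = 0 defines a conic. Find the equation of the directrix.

y = 27/2

Only x is squared. Complete the square in x: (x + 5)² = -26(y - 7).
Vertex (-5, 7); 4p = -26 so p = -13/2. Opens down.
Directrix is the horizontal line y = k − p = 7 − (-13/2) = 27/2.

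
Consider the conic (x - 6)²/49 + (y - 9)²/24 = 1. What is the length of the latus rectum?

48/7

Center (6, 9). The larger denominator 49 sits under the x-term, so the major axis is horizontal; a² = 49, b² = 24.
Latus rectum length = 2b²/a = 2·24/7 = 48/7.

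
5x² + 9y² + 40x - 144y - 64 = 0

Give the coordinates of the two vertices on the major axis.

(-16, 8) and (8, 8)

Collect terms: 5(x² + 8x) + 9(y² - 16y) = 64
5(x + 4)² + 9(y - 8)² = 64 + 80 + 576 = 720
Divide through by 720 to get (x + 4)²/144 + (y - 8)²/80 = 1.
Ellipse, center (-4, 8), major axis horizontal; a² = 144, b² = 80.
a = 12. Vertices at (h ± a, k).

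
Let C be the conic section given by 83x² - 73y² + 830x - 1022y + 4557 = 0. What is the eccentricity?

e = 2√3237/83

Rearranging, 83(x² + 10x) -73(y² + 14y) = -4557.
Complete the square in x and y: 83(x + 5)² -73(y + 7)² = -4557 + 2075 - 3577 = -6059
Divide through by -6059 to get (y + 7)²/83 - (x + 5)²/73 = 1.
Hyperbola, center (-5, -7), transverse axis vertical; a² = 83, b² = 73.
c² = a² + b² = 156, so c = 2√39.
e = c/a = 2√39/√83 = 2√3237/83.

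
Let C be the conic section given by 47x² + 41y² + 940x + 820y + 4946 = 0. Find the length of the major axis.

2√94

Rearranging, 47(x² + 20x) + 41(y² + 20y) = -4946.
Complete the square in x and y: 47(x + 10)² + 41(y + 10)² = -4946 + 4700 + 4100 = 3854
Divide by 3854: (x + 10)²/82 + (y + 10)²/94 = 1
Ellipse, center (-10, -10), major axis vertical; a² = 94, b² = 82.
a² = 94 so a = √94; the major axis has length 2a = 2√94.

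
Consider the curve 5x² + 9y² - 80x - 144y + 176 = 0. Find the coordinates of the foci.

Collect terms: 5(x² - 16x) + 9(y² - 16y) = -176
Complete the square: 5(x - 8)² + 9(y - 8)² = -176 + 320 + 576 = 720
Divide through by 720 to get (x - 8)²/144 + (y - 8)²/80 = 1.
Ellipse, center (8, 8), major axis horizontal; a² = 144, b² = 80.
c² = a² - b² = 144 - 80 = 64, so c = 8.
Foci lie on the horizontal axis through the center: (h ± c, k).

(0, 8) and (16, 8)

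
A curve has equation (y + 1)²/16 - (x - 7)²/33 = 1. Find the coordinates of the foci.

(7, -8) and (7, 6)

Center (7, -1). The positive term is the y-term, so the transverse axis is vertical; a² = 16, b² = 33.
c² = a² + b² = 16 + 33 = 49, so c = 7.
Foci lie on the vertical axis through the center: (h, k ± c).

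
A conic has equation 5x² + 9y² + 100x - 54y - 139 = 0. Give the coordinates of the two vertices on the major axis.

(-22, 3) and (2, 3)

Rearranging, 5(x² + 20x) + 9(y² - 6y) = 139.
5(x + 10)² + 9(y - 3)² = 139 + 500 + 81 = 720
Divide through by 720 to get (x + 10)²/144 + (y - 3)²/80 = 1.
Ellipse, center (-10, 3), major axis horizontal; a² = 144, b² = 80.
a = 12. Vertices at (h ± a, k).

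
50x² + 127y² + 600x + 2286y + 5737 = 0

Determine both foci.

Group: 50(x² + 12x) + 127(y² + 18y) = -5737
50(x + 6)² + 127(y + 9)² = -5737 + 1800 + 10287 = 6350
Dividing both sides by 6350: (x + 6)²/127 + (y + 9)²/50 = 1
Ellipse, center (-6, -9), major axis horizontal; a² = 127, b² = 50.
c² = a² - b² = 127 - 50 = 77, so c = √77.
Foci lie on the horizontal axis through the center: (h ± c, k).

(-6 - √77, -9) and (-6 + √77, -9)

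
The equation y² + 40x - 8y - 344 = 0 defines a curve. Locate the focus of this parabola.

(-1, 4)

Only y is squared. Complete the square in y: (y - 4)² = -40(x - 9).
Vertex (9, 4); 4p = -40 so p = -10. Opens left.
Focus is p units from the vertex along the axis: (h + p, k).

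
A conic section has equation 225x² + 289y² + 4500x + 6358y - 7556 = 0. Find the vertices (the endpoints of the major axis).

225(x² + 20x) + 289(y² + 22y) = 7556
Complete the square in x and y: 225(x + 10)² + 289(y + 11)² = 7556 + 22500 + 34969 = 65025
Divide through by 65025 to get (x + 10)²/289 + (y + 11)²/225 = 1.
Ellipse, center (-10, -11), major axis horizontal; a² = 289, b² = 225.
a = 17. Vertices at (h ± a, k).

(-27, -11) and (7, -11)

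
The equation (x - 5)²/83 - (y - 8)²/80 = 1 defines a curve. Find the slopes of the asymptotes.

4√415/83 and -4√415/83

Center (5, 8). The positive term is the x-term, so the transverse axis is horizontal; a² = 83, b² = 80.
For a horizontal hyperbola the asymptotes have slope ±b/a.
Here that is ±4√5/√83 = ±4√415/83.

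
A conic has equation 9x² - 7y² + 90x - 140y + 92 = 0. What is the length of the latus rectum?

Collect terms: 9(x² + 10x) -7(y² + 20y) = -92
Completing the square gives 9(x + 5)² -7(y + 10)² = -92 + 225 - 700 = -567.
Divide through by -567 to get (y + 10)²/81 - (x + 5)²/63 = 1.
Hyperbola, center (-5, -10), transverse axis vertical; a² = 81, b² = 63.
Latus rectum length = 2b²/a = 2·63/9 = 14.

14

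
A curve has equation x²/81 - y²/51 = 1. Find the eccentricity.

Center (0, 0). The positive term is the x-term, so the transverse axis is horizontal; a² = 81, b² = 51.
c² = a² + b² = 132, so c = 2√33.
e = c/a = 2√33/9.

e = 2√33/9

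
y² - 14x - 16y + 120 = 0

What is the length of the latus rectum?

Only y is squared. Complete the square in y: (y - 8)² = 14(x - 4).
Vertex (4, 8); 4p = 14 so p = 7/2. Opens right.
Latus rectum length = |4p| = 14.

14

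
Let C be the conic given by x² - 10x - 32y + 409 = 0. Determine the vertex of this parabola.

(5, 12)

Only x is squared. Complete the square in x: (x - 5)² = 32(y - 12).
Vertex (5, 12); 4p = 32 so p = 8. Opens up.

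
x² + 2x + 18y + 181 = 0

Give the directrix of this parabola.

Only x is squared. Complete the square in x: (x + 1)² = -18(y + 10).
Vertex (-1, -10); 4p = -18 so p = -9/2. Opens down.
Directrix is the horizontal line y = k − p = -10 − (-9/2) = -11/2.

y = -11/2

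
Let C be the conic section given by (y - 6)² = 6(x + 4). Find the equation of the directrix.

x = -11/2

Vertex (-4, 6); 4p = 6 so p = 3/2. Opens right.
Directrix is the vertical line x = h − p = -4 − (3/2) = -11/2.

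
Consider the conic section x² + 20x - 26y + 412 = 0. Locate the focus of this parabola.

(-10, 37/2)

Only x is squared. Complete the square in x: (x + 10)² = 26(y - 12).
Vertex (-10, 12); 4p = 26 so p = 13/2. Opens up.
Focus is p units from the vertex along the axis: (h, k + p).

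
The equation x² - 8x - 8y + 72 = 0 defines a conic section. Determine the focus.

(4, 9)

Only x is squared. Complete the square in x: (x - 4)² = 8(y - 7).
Vertex (4, 7); 4p = 8 so p = 2. Opens up.
Focus is p units from the vertex along the axis: (h, k + p).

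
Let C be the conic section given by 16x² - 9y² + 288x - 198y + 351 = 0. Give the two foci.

(-9, -16) and (-9, -6)

Rearranging, 16(x² + 18x) -9(y² + 22y) = -351.
Complete the square in x and y: 16(x + 9)² -9(y + 11)² = -351 + 1296 - 1089 = -144
Dividing both sides by -144: (y + 11)²/16 - (x + 9)²/9 = 1
Hyperbola, center (-9, -11), transverse axis vertical; a² = 16, b² = 9.
c² = a² + b² = 16 + 9 = 25, so c = 5.
Foci lie on the vertical axis through the center: (h, k ± c).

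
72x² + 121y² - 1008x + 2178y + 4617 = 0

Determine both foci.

(0, -9) and (14, -9)

72(x² - 14x) + 121(y² + 18y) = -4617
Complete the square: 72(x - 7)² + 121(y + 9)² = -4617 + 3528 + 9801 = 8712
Divide through by 8712 to get (x - 7)²/121 + (y + 9)²/72 = 1.
Ellipse, center (7, -9), major axis horizontal; a² = 121, b² = 72.
c² = a² - b² = 121 - 72 = 49, so c = 7.
Foci lie on the horizontal axis through the center: (h ± c, k).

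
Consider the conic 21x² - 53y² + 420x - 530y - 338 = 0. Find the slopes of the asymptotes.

√1113/53 and -√1113/53

Group: 21(x² + 20x) -53(y² + 10y) = 338
Complete the square: 21(x + 10)² -53(y + 5)² = 338 + 2100 - 1325 = 1113
Divide by 1113: (x + 10)²/53 - (y + 5)²/21 = 1
Hyperbola, center (-10, -5), transverse axis horizontal; a² = 53, b² = 21.
For a horizontal hyperbola the asymptotes have slope ±b/a.
Here that is ±√21/√53 = ±√1113/53.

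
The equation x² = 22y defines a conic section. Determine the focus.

(0, 11/2)

Vertex (0, 0); 4p = 22 so p = 11/2. Opens up.
Focus is p units from the vertex along the axis: (h, k + p).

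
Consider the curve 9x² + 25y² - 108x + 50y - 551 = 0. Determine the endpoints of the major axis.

Group: 9(x² - 12x) + 25(y² + 2y) = 551
Completing the square gives 9(x - 6)² + 25(y + 1)² = 551 + 324 + 25 = 900.
Divide through by 900 to get (x - 6)²/100 + (y + 1)²/36 = 1.
Ellipse, center (6, -1), major axis horizontal; a² = 100, b² = 36.
a = 10. Vertices at (h ± a, k).

(-4, -1) and (16, -1)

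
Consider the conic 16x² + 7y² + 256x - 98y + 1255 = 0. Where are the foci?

Group the x- and y-terms: 16(x² + 16x) + 7(y² - 14y) = -1255
16(x + 8)² + 7(y - 7)² = -1255 + 1024 + 343 = 112
Dividing both sides by 112: (x + 8)²/7 + (y - 7)²/16 = 1
Ellipse, center (-8, 7), major axis vertical; a² = 16, b² = 7.
c² = a² - b² = 16 - 7 = 9, so c = 3.
Foci lie on the vertical axis through the center: (h, k ± c).

(-8, 4) and (-8, 10)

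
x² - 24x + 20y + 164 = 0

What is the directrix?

y = 4

Only x is squared. Complete the square in x: (x - 12)² = -20(y + 1).
Vertex (12, -1); 4p = -20 so p = -5. Opens down.
Directrix is the horizontal line y = k − p = -1 − (-5) = 4.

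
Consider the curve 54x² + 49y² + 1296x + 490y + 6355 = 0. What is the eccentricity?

e = √30/18

Group: 54(x² + 24x) + 49(y² + 10y) = -6355
54(x + 12)² + 49(y + 5)² = -6355 + 7776 + 1225 = 2646
Dividing both sides by 2646: (x + 12)²/49 + (y + 5)²/54 = 1
Ellipse, center (-12, -5), major axis vertical; a² = 54, b² = 49.
c² = a² - b² = 5, so c = √5.
e = c/a = √5/3√6 = √30/18.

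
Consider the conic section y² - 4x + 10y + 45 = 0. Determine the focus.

Only y is squared. Complete the square in y: (y + 5)² = 4(x - 5).
Vertex (5, -5); 4p = 4 so p = 1. Opens right.
Focus is p units from the vertex along the axis: (h + p, k).

(6, -5)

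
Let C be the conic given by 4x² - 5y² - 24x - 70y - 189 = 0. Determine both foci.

Collect terms: 4(x² - 6x) -5(y² + 14y) = 189
Complete the square: 4(x - 3)² -5(y + 7)² = 189 + 36 - 245 = -20
Divide through by -20 to get (y + 7)²/4 - (x - 3)²/5 = 1.
Hyperbola, center (3, -7), transverse axis vertical; a² = 4, b² = 5.
c² = a² + b² = 4 + 5 = 9, so c = 3.
Foci lie on the vertical axis through the center: (h, k ± c).

(3, -10) and (3, -4)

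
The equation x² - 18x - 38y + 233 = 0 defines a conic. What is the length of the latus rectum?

38

Only x is squared. Complete the square in x: (x - 9)² = 38(y - 4).
Vertex (9, 4); 4p = 38 so p = 19/2. Opens up.
Latus rectum length = |4p| = 38.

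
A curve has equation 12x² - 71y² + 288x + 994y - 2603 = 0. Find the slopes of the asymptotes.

Group: 12(x² + 24x) -71(y² - 14y) = 2603
Complete the square: 12(x + 12)² -71(y - 7)² = 2603 + 1728 - 3479 = 852
Divide by 852: (x + 12)²/71 - (y - 7)²/12 = 1
Hyperbola, center (-12, 7), transverse axis horizontal; a² = 71, b² = 12.
For a horizontal hyperbola the asymptotes have slope ±b/a.
Here that is ±2√3/√71 = ±2√213/71.

2√213/71 and -2√213/71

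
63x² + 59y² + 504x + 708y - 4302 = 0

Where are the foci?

Collect terms: 63(x² + 8x) + 59(y² + 12y) = 4302
Complete the square: 63(x + 4)² + 59(y + 6)² = 4302 + 1008 + 2124 = 7434
Dividing both sides by 7434: (x + 4)²/118 + (y + 6)²/126 = 1
Ellipse, center (-4, -6), major axis vertical; a² = 126, b² = 118.
c² = a² - b² = 126 - 118 = 8, so c = 2√2.
Foci lie on the vertical axis through the center: (h, k ± c).

(-4, -6 - 2√2) and (-4, -6 + 2√2)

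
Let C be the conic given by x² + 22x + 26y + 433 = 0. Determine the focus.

Only x is squared. Complete the square in x: (x + 11)² = -26(y + 12).
Vertex (-11, -12); 4p = -26 so p = -13/2. Opens down.
Focus is p units from the vertex along the axis: (h, k + p).

(-11, -37/2)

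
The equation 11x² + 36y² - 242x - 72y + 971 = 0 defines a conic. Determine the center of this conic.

Rearranging, 11(x² - 22x) + 36(y² - 2y) = -971.
Complete the square: 11(x - 11)² + 36(y - 1)² = -971 + 1331 + 36 = 396
Dividing both sides by 396: (x - 11)²/36 + (y - 1)²/11 = 1
Ellipse with center (11, 1).

(11, 1)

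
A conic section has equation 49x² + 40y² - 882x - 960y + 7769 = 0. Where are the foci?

(9, 9) and (9, 15)

Collect terms: 49(x² - 18x) + 40(y² - 24y) = -7769
Complete the square in x and y: 49(x - 9)² + 40(y - 12)² = -7769 + 3969 + 5760 = 1960
Divide through by 1960 to get (x - 9)²/40 + (y - 12)²/49 = 1.
Ellipse, center (9, 12), major axis vertical; a² = 49, b² = 40.
c² = a² - b² = 49 - 40 = 9, so c = 3.
Foci lie on the vertical axis through the center: (h, k ± c).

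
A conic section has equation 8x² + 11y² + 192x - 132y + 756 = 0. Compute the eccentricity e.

Collect terms: 8(x² + 24x) + 11(y² - 12y) = -756
8(x + 12)² + 11(y - 6)² = -756 + 1152 + 396 = 792
Dividing both sides by 792: (x + 12)²/99 + (y - 6)²/72 = 1
Ellipse, center (-12, 6), major axis horizontal; a² = 99, b² = 72.
c² = a² - b² = 27, so c = 3√3.
e = c/a = 3√3/3√11 = √33/11.

e = √33/11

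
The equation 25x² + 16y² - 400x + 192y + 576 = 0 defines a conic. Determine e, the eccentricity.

Collect terms: 25(x² - 16x) + 16(y² + 12y) = -576
Completing the square gives 25(x - 8)² + 16(y + 6)² = -576 + 1600 + 576 = 1600.
Divide by 1600: (x - 8)²/64 + (y + 6)²/100 = 1
Ellipse, center (8, -6), major axis vertical; a² = 100, b² = 64.
c² = a² - b² = 36, so c = 6.
e = c/a = 6/10 = 3/5.

e = 3/5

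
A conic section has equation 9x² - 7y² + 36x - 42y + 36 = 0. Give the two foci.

(-2, -7) and (-2, 1)

Rearranging, 9(x² + 4x) -7(y² + 6y) = -36.
Complete the square in x and y: 9(x + 2)² -7(y + 3)² = -36 + 36 - 63 = -63
Divide by -63: (y + 3)²/9 - (x + 2)²/7 = 1
Hyperbola, center (-2, -3), transverse axis vertical; a² = 9, b² = 7.
c² = a² + b² = 9 + 7 = 16, so c = 4.
Foci lie on the vertical axis through the center: (h, k ± c).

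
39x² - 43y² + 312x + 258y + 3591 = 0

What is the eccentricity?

Group the x- and y-terms: 39(x² + 8x) -43(y² - 6y) = -3591
Complete the square in x and y: 39(x + 4)² -43(y - 3)² = -3591 + 624 - 387 = -3354
Divide through by -3354 to get (y - 3)²/78 - (x + 4)²/86 = 1.
Hyperbola, center (-4, 3), transverse axis vertical; a² = 78, b² = 86.
c² = a² + b² = 164, so c = 2√41.
e = c/a = 2√41/√78 = √3198/39.

e = √3198/39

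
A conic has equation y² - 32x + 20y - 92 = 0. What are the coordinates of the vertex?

(-6, -10)

Only y is squared. Complete the square in y: (y + 10)² = 32(x + 6).
Vertex (-6, -10); 4p = 32 so p = 8. Opens right.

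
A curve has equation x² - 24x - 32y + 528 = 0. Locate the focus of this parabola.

Only x is squared. Complete the square in x: (x - 12)² = 32(y - 12).
Vertex (12, 12); 4p = 32 so p = 8. Opens up.
Focus is p units from the vertex along the axis: (h, k + p).

(12, 20)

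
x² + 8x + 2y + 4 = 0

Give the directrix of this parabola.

Only x is squared. Complete the square in x: (x + 4)² = -2(y - 6).
Vertex (-4, 6); 4p = -2 so p = -1/2. Opens down.
Directrix is the horizontal line y = k − p = 6 − (-1/2) = 13/2.

y = 13/2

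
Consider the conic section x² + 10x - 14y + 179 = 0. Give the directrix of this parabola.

Only x is squared. Complete the square in x: (x + 5)² = 14(y - 11).
Vertex (-5, 11); 4p = 14 so p = 7/2. Opens up.
Directrix is the horizontal line y = k − p = 11 − (7/2) = 15/2.

y = 15/2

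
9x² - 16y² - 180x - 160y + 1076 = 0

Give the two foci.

Collect terms: 9(x² - 20x) -16(y² + 10y) = -1076
9(x - 10)² -16(y + 5)² = -1076 + 900 - 400 = -576
Dividing both sides by -576: (y + 5)²/36 - (x - 10)²/64 = 1
Hyperbola, center (10, -5), transverse axis vertical; a² = 36, b² = 64.
c² = a² + b² = 36 + 64 = 100, so c = 10.
Foci lie on the vertical axis through the center: (h, k ± c).

(10, -15) and (10, 5)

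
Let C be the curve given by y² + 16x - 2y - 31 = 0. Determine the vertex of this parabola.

Only y is squared. Complete the square in y: (y - 1)² = -16(x - 2).
Vertex (2, 1); 4p = -16 so p = -4. Opens left.

(2, 1)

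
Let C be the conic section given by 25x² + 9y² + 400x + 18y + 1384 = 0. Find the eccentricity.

Group: 25(x² + 16x) + 9(y² + 2y) = -1384
Completing the square gives 25(x + 8)² + 9(y + 1)² = -1384 + 1600 + 9 = 225.
Dividing both sides by 225: (x + 8)²/9 + (y + 1)²/25 = 1
Ellipse, center (-8, -1), major axis vertical; a² = 25, b² = 9.
c² = a² - b² = 16, so c = 4.
e = c/a = 4/5.

e = 4/5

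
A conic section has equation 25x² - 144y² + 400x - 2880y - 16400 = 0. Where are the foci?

(-21, -10) and (5, -10)

Rearranging, 25(x² + 16x) -144(y² + 20y) = 16400.
25(x + 8)² -144(y + 10)² = 16400 + 1600 - 14400 = 3600
Divide through by 3600 to get (x + 8)²/144 - (y + 10)²/25 = 1.
Hyperbola, center (-8, -10), transverse axis horizontal; a² = 144, b² = 25.
c² = a² + b² = 144 + 25 = 169, so c = 13.
Foci lie on the horizontal axis through the center: (h ± c, k).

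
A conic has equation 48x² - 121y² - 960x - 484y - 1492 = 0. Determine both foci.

(-3, -2) and (23, -2)

48(x² - 20x) -121(y² + 4y) = 1492
Completing the square gives 48(x - 10)² -121(y + 2)² = 1492 + 4800 - 484 = 5808.
Divide by 5808: (x - 10)²/121 - (y + 2)²/48 = 1
Hyperbola, center (10, -2), transverse axis horizontal; a² = 121, b² = 48.
c² = a² + b² = 121 + 48 = 169, so c = 13.
Foci lie on the horizontal axis through the center: (h ± c, k).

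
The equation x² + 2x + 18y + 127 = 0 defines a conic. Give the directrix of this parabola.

Only x is squared. Complete the square in x: (x + 1)² = -18(y + 7).
Vertex (-1, -7); 4p = -18 so p = -9/2. Opens down.
Directrix is the horizontal line y = k − p = -7 − (-9/2) = -5/2.

y = -5/2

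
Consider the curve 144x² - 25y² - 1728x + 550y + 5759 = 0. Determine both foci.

(6, -2) and (6, 24)

Group: 144(x² - 12x) -25(y² - 22y) = -5759
Complete the square: 144(x - 6)² -25(y - 11)² = -5759 + 5184 - 3025 = -3600
Divide through by -3600 to get (y - 11)²/144 - (x - 6)²/25 = 1.
Hyperbola, center (6, 11), transverse axis vertical; a² = 144, b² = 25.
c² = a² + b² = 144 + 25 = 169, so c = 13.
Foci lie on the vertical axis through the center: (h, k ± c).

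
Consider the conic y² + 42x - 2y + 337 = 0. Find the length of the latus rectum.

42

Only y is squared. Complete the square in y: (y - 1)² = -42(x + 8).
Vertex (-8, 1); 4p = -42 so p = -21/2. Opens left.
Latus rectum length = |4p| = 42.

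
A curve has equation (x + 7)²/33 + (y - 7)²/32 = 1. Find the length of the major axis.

Center (-7, 7). The larger denominator 33 sits under the x-term, so the major axis is horizontal; a² = 33, b² = 32.
a² = 33 so a = √33; the major axis has length 2a = 2√33.

2√33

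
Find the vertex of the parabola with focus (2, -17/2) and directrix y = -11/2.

The vertex is the midpoint between the focus and the directrix along the axis of symmetry.
Axis is vertical (directrix is horizontal). Vertex y-coordinate = (-17/2 + (-11/2))/2 = -7; x-coordinate = 2.

(2, -7)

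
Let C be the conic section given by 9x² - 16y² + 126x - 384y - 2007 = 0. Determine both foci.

(-12, -12) and (-2, -12)

Group the x- and y-terms: 9(x² + 14x) -16(y² + 24y) = 2007
Completing the square gives 9(x + 7)² -16(y + 12)² = 2007 + 441 - 2304 = 144.
Divide by 144: (x + 7)²/16 - (y + 12)²/9 = 1
Hyperbola, center (-7, -12), transverse axis horizontal; a² = 16, b² = 9.
c² = a² + b² = 16 + 9 = 25, so c = 5.
Foci lie on the horizontal axis through the center: (h ± c, k).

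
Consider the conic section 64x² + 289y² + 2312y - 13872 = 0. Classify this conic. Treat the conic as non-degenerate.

ellipse

No xy term. Coefficients of x² and y² are A = 64, C = 289.
A and C have the same sign but A ≠ C ⇒ ellipse.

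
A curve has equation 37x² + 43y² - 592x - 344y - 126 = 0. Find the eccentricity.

e = √258/43

Group: 37(x² - 16x) + 43(y² - 8y) = 126
Completing the square gives 37(x - 8)² + 43(y - 4)² = 126 + 2368 + 688 = 3182.
Divide through by 3182 to get (x - 8)²/86 + (y - 4)²/74 = 1.
Ellipse, center (8, 4), major axis horizontal; a² = 86, b² = 74.
c² = a² - b² = 12, so c = 2√3.
e = c/a = 2√3/√86 = √258/43.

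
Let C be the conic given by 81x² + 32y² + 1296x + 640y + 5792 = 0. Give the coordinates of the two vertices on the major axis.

(-8, -19) and (-8, -1)

Rearranging, 81(x² + 16x) + 32(y² + 20y) = -5792.
81(x + 8)² + 32(y + 10)² = -5792 + 5184 + 3200 = 2592
Dividing both sides by 2592: (x + 8)²/32 + (y + 10)²/81 = 1
Ellipse, center (-8, -10), major axis vertical; a² = 81, b² = 32.
a = 9. Vertices at (h, k ± a).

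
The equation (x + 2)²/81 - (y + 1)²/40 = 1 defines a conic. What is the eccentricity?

Center (-2, -1). The positive term is the x-term, so the transverse axis is horizontal; a² = 81, b² = 40.
c² = a² + b² = 121, so c = 11.
e = c/a = 11/9.

e = 11/9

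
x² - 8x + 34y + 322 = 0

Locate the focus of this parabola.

Only x is squared. Complete the square in x: (x - 4)² = -34(y + 9).
Vertex (4, -9); 4p = -34 so p = -17/2. Opens down.
Focus is p units from the vertex along the axis: (h, k + p).

(4, -35/2)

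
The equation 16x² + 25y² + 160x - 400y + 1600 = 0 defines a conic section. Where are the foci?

Collect terms: 16(x² + 10x) + 25(y² - 16y) = -1600
Complete the square in x and y: 16(x + 5)² + 25(y - 8)² = -1600 + 400 + 1600 = 400
Divide through by 400 to get (x + 5)²/25 + (y - 8)²/16 = 1.
Ellipse, center (-5, 8), major axis horizontal; a² = 25, b² = 16.
c² = a² - b² = 25 - 16 = 9, so c = 3.
Foci lie on the horizontal axis through the center: (h ± c, k).

(-8, 8) and (-2, 8)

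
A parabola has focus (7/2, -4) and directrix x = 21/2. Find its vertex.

(7, -4)

The vertex is the midpoint between the focus and the directrix along the axis of symmetry.
Axis is horizontal (directrix is vertical). Vertex x-coordinate = (7/2 + 21/2)/2 = 7; y-coordinate = -4.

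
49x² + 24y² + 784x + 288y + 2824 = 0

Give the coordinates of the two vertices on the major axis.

Collect terms: 49(x² + 16x) + 24(y² + 12y) = -2824
49(x + 8)² + 24(y + 6)² = -2824 + 3136 + 864 = 1176
Divide by 1176: (x + 8)²/24 + (y + 6)²/49 = 1
Ellipse, center (-8, -6), major axis vertical; a² = 49, b² = 24.
a = 7. Vertices at (h, k ± a).

(-8, -13) and (-8, 1)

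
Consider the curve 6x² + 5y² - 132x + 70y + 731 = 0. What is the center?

(11, -7)

Collect terms: 6(x² - 22x) + 5(y² + 14y) = -731
Complete the square: 6(x - 11)² + 5(y + 7)² = -731 + 726 + 245 = 240
Divide by 240: (x - 11)²/40 + (y + 7)²/48 = 1
Ellipse with center (11, -7).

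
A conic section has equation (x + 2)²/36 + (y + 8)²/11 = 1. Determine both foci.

Center (-2, -8). The larger denominator 36 sits under the x-term, so the major axis is horizontal; a² = 36, b² = 11.
c² = a² - b² = 36 - 11 = 25, so c = 5.
Foci lie on the horizontal axis through the center: (h ± c, k).

(-7, -8) and (3, -8)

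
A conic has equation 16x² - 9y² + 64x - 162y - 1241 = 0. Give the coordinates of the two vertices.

(-8, -9) and (4, -9)

Rearranging, 16(x² + 4x) -9(y² + 18y) = 1241.
16(x + 2)² -9(y + 9)² = 1241 + 64 - 729 = 576
Divide through by 576 to get (x + 2)²/36 - (y + 9)²/64 = 1.
Hyperbola, center (-2, -9), transverse axis horizontal; a² = 36, b² = 64.
a = 6. Vertices at (h ± a, k).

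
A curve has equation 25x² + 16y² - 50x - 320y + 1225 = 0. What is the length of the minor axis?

Group the x- and y-terms: 25(x² - 2x) + 16(y² - 20y) = -1225
25(x - 1)² + 16(y - 10)² = -1225 + 25 + 1600 = 400
Divide by 400: (x - 1)²/16 + (y - 10)²/25 = 1
Ellipse, center (1, 10), major axis vertical; a² = 25, b² = 16.
b² = 16 so b = 4; the minor axis has length 2b = 8.

8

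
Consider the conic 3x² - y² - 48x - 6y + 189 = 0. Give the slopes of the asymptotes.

√3 and -√3

Group the x- and y-terms: 3(x² - 16x) -(y² + 6y) = -189
Complete the square in x and y: 3(x - 8)² -(y + 3)² = -189 + 192 - 9 = -6
Dividing both sides by -6: (y + 3)²/6 - (x - 8)²/2 = 1
Hyperbola, center (8, -3), transverse axis vertical; a² = 6, b² = 2.
For a vertical hyperbola the asymptotes have slope ±a/b.
Here that is ±√6/√2 = ±√3.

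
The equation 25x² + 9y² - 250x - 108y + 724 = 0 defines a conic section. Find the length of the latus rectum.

18/5

Rearranging, 25(x² - 10x) + 9(y² - 12y) = -724.
Complete the square: 25(x - 5)² + 9(y - 6)² = -724 + 625 + 324 = 225
Divide by 225: (x - 5)²/9 + (y - 6)²/25 = 1
Ellipse, center (5, 6), major axis vertical; a² = 25, b² = 9.
Latus rectum length = 2b²/a = 2·9/5 = 18/5.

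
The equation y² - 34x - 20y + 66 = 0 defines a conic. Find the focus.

(15/2, 10)

Only y is squared. Complete the square in y: (y - 10)² = 34(x + 1).
Vertex (-1, 10); 4p = 34 so p = 17/2. Opens right.
Focus is p units from the vertex along the axis: (h + p, k).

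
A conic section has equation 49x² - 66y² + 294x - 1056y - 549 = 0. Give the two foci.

(-3, -8 - √115) and (-3, -8 + √115)

Group the x- and y-terms: 49(x² + 6x) -66(y² + 16y) = 549
Complete the square: 49(x + 3)² -66(y + 8)² = 549 + 441 - 4224 = -3234
Dividing both sides by -3234: (y + 8)²/49 - (x + 3)²/66 = 1
Hyperbola, center (-3, -8), transverse axis vertical; a² = 49, b² = 66.
c² = a² + b² = 49 + 66 = 115, so c = √115.
Foci lie on the vertical axis through the center: (h, k ± c).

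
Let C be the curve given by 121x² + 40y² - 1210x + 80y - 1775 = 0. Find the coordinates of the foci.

Collect terms: 121(x² - 10x) + 40(y² + 2y) = 1775
Complete the square in x and y: 121(x - 5)² + 40(y + 1)² = 1775 + 3025 + 40 = 4840
Divide through by 4840 to get (x - 5)²/40 + (y + 1)²/121 = 1.
Ellipse, center (5, -1), major axis vertical; a² = 121, b² = 40.
c² = a² - b² = 121 - 40 = 81, so c = 9.
Foci lie on the vertical axis through the center: (h, k ± c).

(5, -10) and (5, 8)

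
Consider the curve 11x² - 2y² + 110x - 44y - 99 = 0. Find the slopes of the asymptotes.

√22/2 and -√22/2

Group the x- and y-terms: 11(x² + 10x) -2(y² + 22y) = 99
Completing the square gives 11(x + 5)² -2(y + 11)² = 99 + 275 - 242 = 132.
Divide through by 132 to get (x + 5)²/12 - (y + 11)²/66 = 1.
Hyperbola, center (-5, -11), transverse axis horizontal; a² = 12, b² = 66.
For a horizontal hyperbola the asymptotes have slope ±b/a.
Here that is ±√66/2√3 = ±√22/2.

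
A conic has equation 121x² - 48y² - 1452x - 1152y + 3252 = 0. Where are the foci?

Collect terms: 121(x² - 12x) -48(y² + 24y) = -3252
121(x - 6)² -48(y + 12)² = -3252 + 4356 - 6912 = -5808
Dividing both sides by -5808: (y + 12)²/121 - (x - 6)²/48 = 1
Hyperbola, center (6, -12), transverse axis vertical; a² = 121, b² = 48.
c² = a² + b² = 121 + 48 = 169, so c = 13.
Foci lie on the vertical axis through the center: (h, k ± c).

(6, -25) and (6, 1)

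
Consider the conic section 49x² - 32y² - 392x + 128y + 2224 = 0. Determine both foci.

(4, -7) and (4, 11)

Group: 49(x² - 8x) -32(y² - 4y) = -2224
Complete the square: 49(x - 4)² -32(y - 2)² = -2224 + 784 - 128 = -1568
Divide through by -1568 to get (y - 2)²/49 - (x - 4)²/32 = 1.
Hyperbola, center (4, 2), transverse axis vertical; a² = 49, b² = 32.
c² = a² + b² = 49 + 32 = 81, so c = 9.
Foci lie on the vertical axis through the center: (h, k ± c).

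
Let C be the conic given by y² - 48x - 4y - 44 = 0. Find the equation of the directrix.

x = -13

Only y is squared. Complete the square in y: (y - 2)² = 48(x + 1).
Vertex (-1, 2); 4p = 48 so p = 12. Opens right.
Directrix is the vertical line x = h − p = -1 − (12) = -13.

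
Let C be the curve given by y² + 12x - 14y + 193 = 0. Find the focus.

(-15, 7)

Only y is squared. Complete the square in y: (y - 7)² = -12(x + 12).
Vertex (-12, 7); 4p = -12 so p = -3. Opens left.
Focus is p units from the vertex along the axis: (h + p, k).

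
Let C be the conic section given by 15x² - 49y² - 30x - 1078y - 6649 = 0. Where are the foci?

Group: 15(x² - 2x) -49(y² + 22y) = 6649
Complete the square in x and y: 15(x - 1)² -49(y + 11)² = 6649 + 15 - 5929 = 735
Dividing both sides by 735: (x - 1)²/49 - (y + 11)²/15 = 1
Hyperbola, center (1, -11), transverse axis horizontal; a² = 49, b² = 15.
c² = a² + b² = 49 + 15 = 64, so c = 8.
Foci lie on the horizontal axis through the center: (h ± c, k).

(-7, -11) and (9, -11)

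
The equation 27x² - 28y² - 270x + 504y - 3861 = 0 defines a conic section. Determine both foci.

(5 - √165, 9) and (5 + √165, 9)

Group: 27(x² - 10x) -28(y² - 18y) = 3861
Complete the square in x and y: 27(x - 5)² -28(y - 9)² = 3861 + 675 - 2268 = 2268
Dividing both sides by 2268: (x - 5)²/84 - (y - 9)²/81 = 1
Hyperbola, center (5, 9), transverse axis horizontal; a² = 84, b² = 81.
c² = a² + b² = 84 + 81 = 165, so c = √165.
Foci lie on the horizontal axis through the center: (h ± c, k).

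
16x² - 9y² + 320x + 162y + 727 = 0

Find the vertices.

(-13, 9) and (-7, 9)

16(x² + 20x) -9(y² - 18y) = -727
Complete the square in x and y: 16(x + 10)² -9(y - 9)² = -727 + 1600 - 729 = 144
Divide through by 144 to get (x + 10)²/9 - (y - 9)²/16 = 1.
Hyperbola, center (-10, 9), transverse axis horizontal; a² = 9, b² = 16.
a = 3. Vertices at (h ± a, k).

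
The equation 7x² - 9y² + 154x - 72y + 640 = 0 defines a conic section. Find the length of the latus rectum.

Collect terms: 7(x² + 22x) -9(y² + 8y) = -640
Complete the square: 7(x + 11)² -9(y + 4)² = -640 + 847 - 144 = 63
Divide by 63: (x + 11)²/9 - (y + 4)²/7 = 1
Hyperbola, center (-11, -4), transverse axis horizontal; a² = 9, b² = 7.
Latus rectum length = 2b²/a = 2·7/3 = 14/3.

14/3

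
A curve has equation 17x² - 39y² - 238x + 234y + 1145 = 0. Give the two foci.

Group: 17(x² - 14x) -39(y² - 6y) = -1145
Complete the square: 17(x - 7)² -39(y - 3)² = -1145 + 833 - 351 = -663
Dividing both sides by -663: (y - 3)²/17 - (x - 7)²/39 = 1
Hyperbola, center (7, 3), transverse axis vertical; a² = 17, b² = 39.
c² = a² + b² = 17 + 39 = 56, so c = 2√14.
Foci lie on the vertical axis through the center: (h, k ± c).

(7, 3 - 2√14) and (7, 3 + 2√14)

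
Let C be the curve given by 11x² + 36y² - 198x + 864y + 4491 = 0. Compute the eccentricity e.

Collect terms: 11(x² - 18x) + 36(y² + 24y) = -4491
11(x - 9)² + 36(y + 12)² = -4491 + 891 + 5184 = 1584
Dividing both sides by 1584: (x - 9)²/144 + (y + 12)²/44 = 1
Ellipse, center (9, -12), major axis horizontal; a² = 144, b² = 44.
c² = a² - b² = 100, so c = 10.
e = c/a = 10/12 = 5/6.

e = 5/6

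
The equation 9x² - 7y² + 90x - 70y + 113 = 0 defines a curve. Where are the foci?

(-5, -9) and (-5, -1)

Collect terms: 9(x² + 10x) -7(y² + 10y) = -113
Complete the square: 9(x + 5)² -7(y + 5)² = -113 + 225 - 175 = -63
Dividing both sides by -63: (y + 5)²/9 - (x + 5)²/7 = 1
Hyperbola, center (-5, -5), transverse axis vertical; a² = 9, b² = 7.
c² = a² + b² = 9 + 7 = 16, so c = 4.
Foci lie on the vertical axis through the center: (h, k ± c).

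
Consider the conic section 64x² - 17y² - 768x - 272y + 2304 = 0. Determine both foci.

(6, -17) and (6, 1)

Group the x- and y-terms: 64(x² - 12x) -17(y² + 16y) = -2304
Completing the square gives 64(x - 6)² -17(y + 8)² = -2304 + 2304 - 1088 = -1088.
Divide through by -1088 to get (y + 8)²/64 - (x - 6)²/17 = 1.
Hyperbola, center (6, -8), transverse axis vertical; a² = 64, b² = 17.
c² = a² + b² = 64 + 17 = 81, so c = 9.
Foci lie on the vertical axis through the center: (h, k ± c).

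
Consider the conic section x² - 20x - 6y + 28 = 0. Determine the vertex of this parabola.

(10, -12)

Only x is squared. Complete the square in x: (x - 10)² = 6(y + 12).
Vertex (10, -12); 4p = 6 so p = 3/2. Opens up.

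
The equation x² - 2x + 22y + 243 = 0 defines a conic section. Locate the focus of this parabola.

Only x is squared. Complete the square in x: (x - 1)² = -22(y + 11).
Vertex (1, -11); 4p = -22 so p = -11/2. Opens down.
Focus is p units from the vertex along the axis: (h, k + p).

(1, -33/2)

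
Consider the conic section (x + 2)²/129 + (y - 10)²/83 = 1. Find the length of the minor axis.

Center (-2, 10). The larger denominator 129 sits under the x-term, so the major axis is horizontal; a² = 129, b² = 83.
b² = 83 so b = √83; the minor axis has length 2b = 2√83.

2√83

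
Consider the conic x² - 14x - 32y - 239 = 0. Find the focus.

Only x is squared. Complete the square in x: (x - 7)² = 32(y + 9).
Vertex (7, -9); 4p = 32 so p = 8. Opens up.
Focus is p units from the vertex along the axis: (h, k + p).

(7, -1)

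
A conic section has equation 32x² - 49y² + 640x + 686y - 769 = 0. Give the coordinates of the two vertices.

(-17, 7) and (-3, 7)

Collect terms: 32(x² + 20x) -49(y² - 14y) = 769
Complete the square: 32(x + 10)² -49(y - 7)² = 769 + 3200 - 2401 = 1568
Dividing both sides by 1568: (x + 10)²/49 - (y - 7)²/32 = 1
Hyperbola, center (-10, 7), transverse axis horizontal; a² = 49, b² = 32.
a = 7. Vertices at (h ± a, k).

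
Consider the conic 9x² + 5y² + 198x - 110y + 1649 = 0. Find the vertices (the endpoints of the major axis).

Group: 9(x² + 22x) + 5(y² - 22y) = -1649
9(x + 11)² + 5(y - 11)² = -1649 + 1089 + 605 = 45
Divide by 45: (x + 11)²/5 + (y - 11)²/9 = 1
Ellipse, center (-11, 11), major axis vertical; a² = 9, b² = 5.
a = 3. Vertices at (h, k ± a).

(-11, 8) and (-11, 14)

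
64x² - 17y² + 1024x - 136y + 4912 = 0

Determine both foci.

(-8, -13) and (-8, 5)

Group the x- and y-terms: 64(x² + 16x) -17(y² + 8y) = -4912
Complete the square in x and y: 64(x + 8)² -17(y + 4)² = -4912 + 4096 - 272 = -1088
Divide through by -1088 to get (y + 4)²/64 - (x + 8)²/17 = 1.
Hyperbola, center (-8, -4), transverse axis vertical; a² = 64, b² = 17.
c² = a² + b² = 64 + 17 = 81, so c = 9.
Foci lie on the vertical axis through the center: (h, k ± c).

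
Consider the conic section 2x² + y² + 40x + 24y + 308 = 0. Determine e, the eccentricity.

e = √2/2

Group the x- and y-terms: 2(x² + 20x) + (y² + 24y) = -308
Complete the square in x and y: 2(x + 10)² + (y + 12)² = -308 + 200 + 144 = 36
Divide by 36: (x + 10)²/18 + (y + 12)²/36 = 1
Ellipse, center (-10, -12), major axis vertical; a² = 36, b² = 18.
c² = a² - b² = 18, so c = 3√2.
e = c/a = 3√2/6 = √2/2.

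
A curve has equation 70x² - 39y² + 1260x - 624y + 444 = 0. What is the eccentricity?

e = √4251/39

Group: 70(x² + 18x) -39(y² + 16y) = -444
70(x + 9)² -39(y + 8)² = -444 + 5670 - 2496 = 2730
Divide through by 2730 to get (x + 9)²/39 - (y + 8)²/70 = 1.
Hyperbola, center (-9, -8), transverse axis horizontal; a² = 39, b² = 70.
c² = a² + b² = 109, so c = √109.
e = c/a = √109/√39 = √4251/39.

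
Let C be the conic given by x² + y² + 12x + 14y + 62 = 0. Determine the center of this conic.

Collect terms: (x² + 12x) + (y² + 14y) = -62
Complete the square: (x + 6)² + (y + 7)² = -62 + 36 + 49 = 23
So (x + 6)² + (y + 7)² = 23.
Circle centered at (-6, -7) with r² = 23.

(-6, -7)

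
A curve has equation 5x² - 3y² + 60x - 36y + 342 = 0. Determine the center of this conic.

(-6, -6)

Group: 5(x² + 12x) -3(y² + 12y) = -342
Complete the square: 5(x + 6)² -3(y + 6)² = -342 + 180 - 108 = -270
Dividing both sides by -270: (y + 6)²/90 - (x + 6)²/54 = 1
Hyperbola with center (-6, -6).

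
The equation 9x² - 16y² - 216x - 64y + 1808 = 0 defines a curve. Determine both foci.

Group the x- and y-terms: 9(x² - 24x) -16(y² + 4y) = -1808
Complete the square: 9(x - 12)² -16(y + 2)² = -1808 + 1296 - 64 = -576
Dividing both sides by -576: (y + 2)²/36 - (x - 12)²/64 = 1
Hyperbola, center (12, -2), transverse axis vertical; a² = 36, b² = 64.
c² = a² + b² = 36 + 64 = 100, so c = 10.
Foci lie on the vertical axis through the center: (h, k ± c).

(12, -12) and (12, 8)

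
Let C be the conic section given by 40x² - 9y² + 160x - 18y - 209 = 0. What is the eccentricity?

Group the x- and y-terms: 40(x² + 4x) -9(y² + 2y) = 209
40(x + 2)² -9(y + 1)² = 209 + 160 - 9 = 360
Divide through by 360 to get (x + 2)²/9 - (y + 1)²/40 = 1.
Hyperbola, center (-2, -1), transverse axis horizontal; a² = 9, b² = 40.
c² = a² + b² = 49, so c = 7.
e = c/a = 7/3.

e = 7/3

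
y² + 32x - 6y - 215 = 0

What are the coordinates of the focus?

(-1, 3)

Only y is squared. Complete the square in y: (y - 3)² = -32(x - 7).
Vertex (7, 3); 4p = -32 so p = -8. Opens left.
Focus is p units from the vertex along the axis: (h + p, k).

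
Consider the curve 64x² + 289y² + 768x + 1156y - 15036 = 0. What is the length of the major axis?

34

64(x² + 12x) + 289(y² + 4y) = 15036
64(x + 6)² + 289(y + 2)² = 15036 + 2304 + 1156 = 18496
Divide through by 18496 to get (x + 6)²/289 + (y + 2)²/64 = 1.
Ellipse, center (-6, -2), major axis horizontal; a² = 289, b² = 64.
a² = 289 so a = 17; the major axis has length 2a = 34.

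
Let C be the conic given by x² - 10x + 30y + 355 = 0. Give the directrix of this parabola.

Only x is squared. Complete the square in x: (x - 5)² = -30(y + 11).
Vertex (5, -11); 4p = -30 so p = -15/2. Opens down.
Directrix is the horizontal line y = k − p = -11 − (-15/2) = -7/2.

y = -7/2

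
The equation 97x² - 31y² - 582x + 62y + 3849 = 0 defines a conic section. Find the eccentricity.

Group the x- and y-terms: 97(x² - 6x) -31(y² - 2y) = -3849
Complete the square: 97(x - 3)² -31(y - 1)² = -3849 + 873 - 31 = -3007
Dividing both sides by -3007: (y - 1)²/97 - (x - 3)²/31 = 1
Hyperbola, center (3, 1), transverse axis vertical; a² = 97, b² = 31.
c² = a² + b² = 128, so c = 8√2.
e = c/a = 8√2/√97 = 8√194/97.

e = 8√194/97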